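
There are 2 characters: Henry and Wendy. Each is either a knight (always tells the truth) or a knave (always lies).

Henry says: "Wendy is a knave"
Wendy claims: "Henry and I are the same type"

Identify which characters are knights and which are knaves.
Henry is a knight.
Wendy is a knave.

Verification:
- Henry (knight) says "Wendy is a knave" - this is TRUE because Wendy is a knave.
- Wendy (knave) says "Henry and I are the same type" - this is FALSE (a lie) because Wendy is a knave and Henry is a knight.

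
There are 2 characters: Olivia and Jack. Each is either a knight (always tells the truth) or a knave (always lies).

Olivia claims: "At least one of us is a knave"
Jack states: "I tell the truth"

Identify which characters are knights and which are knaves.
Olivia is a knight.
Jack is a knave.

Verification:
- Olivia (knight) says "At least one of us is a knave" - this is TRUE because Jack is a knave.
- Jack (knave) says "I tell the truth" - this is FALSE (a lie) because Jack is a knave.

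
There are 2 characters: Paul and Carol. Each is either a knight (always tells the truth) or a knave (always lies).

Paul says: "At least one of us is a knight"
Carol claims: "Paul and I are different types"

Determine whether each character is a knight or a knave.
Paul is a knave.
Carol is a knave.

Verification:
- Paul (knave) says "At least one of us is a knight" - this is FALSE (a lie) because no one is a knight.
- Carol (knave) says "Paul and I are different types" - this is FALSE (a lie) because Carol is a knave and Paul is a knave.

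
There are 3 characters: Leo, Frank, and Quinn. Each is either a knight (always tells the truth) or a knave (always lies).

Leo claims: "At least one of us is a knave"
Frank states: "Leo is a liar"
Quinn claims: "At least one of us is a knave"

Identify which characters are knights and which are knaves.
Leo is a knight.
Frank is a knave.
Quinn is a knight.

Verification:
- Leo (knight) says "At least one of us is a knave" - this is TRUE because Frank is a knave.
- Frank (knave) says "Leo is a liar" - this is FALSE (a lie) because Leo is a knight.
- Quinn (knight) says "At least one of us is a knave" - this is TRUE because Frank is a knave.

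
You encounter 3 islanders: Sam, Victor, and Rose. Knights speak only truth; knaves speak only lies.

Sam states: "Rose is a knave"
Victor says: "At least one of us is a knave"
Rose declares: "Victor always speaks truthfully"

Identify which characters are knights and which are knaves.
Sam is a knave.
Victor is a knight.
Rose is a knight.

Verification:
- Sam (knave) says "Rose is a knave" - this is FALSE (a lie) because Rose is a knight.
- Victor (knight) says "At least one of us is a knave" - this is TRUE because Sam is a knave.
- Rose (knight) says "Victor always speaks truthfully" - this is TRUE because Victor is a knight.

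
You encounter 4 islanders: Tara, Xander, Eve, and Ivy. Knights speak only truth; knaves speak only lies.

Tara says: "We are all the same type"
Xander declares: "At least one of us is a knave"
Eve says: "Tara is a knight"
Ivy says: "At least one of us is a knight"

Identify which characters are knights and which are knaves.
Tara is a knave.
Xander is a knight.
Eve is a knave.
Ivy is a knight.

Verification:
- Tara (knave) says "We are all the same type" - this is FALSE (a lie) because Xander and Ivy are knights and Tara and Eve are knaves.
- Xander (knight) says "At least one of us is a knave" - this is TRUE because Tara and Eve are knaves.
- Eve (knave) says "Tara is a knight" - this is FALSE (a lie) because Tara is a knave.
- Ivy (knight) says "At least one of us is a knight" - this is TRUE because Xander and Ivy are knights.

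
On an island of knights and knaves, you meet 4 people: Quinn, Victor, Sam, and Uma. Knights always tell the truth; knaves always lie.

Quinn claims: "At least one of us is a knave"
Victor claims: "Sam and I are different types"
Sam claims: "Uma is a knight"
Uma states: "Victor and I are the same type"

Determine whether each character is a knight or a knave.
Quinn is a knight.
Victor is a knight.
Sam is a knave.
Uma is a knave.

Verification:
- Quinn (knight) says "At least one of us is a knave" - this is TRUE because Sam and Uma are knaves.
- Victor (knight) says "Sam and I are different types" - this is TRUE because Victor is a knight and Sam is a knave.
- Sam (knave) says "Uma is a knight" - this is FALSE (a lie) because Uma is a knave.
- Uma (knave) says "Victor and I are the same type" - this is FALSE (a lie) because Uma is a knave and Victor is a knight.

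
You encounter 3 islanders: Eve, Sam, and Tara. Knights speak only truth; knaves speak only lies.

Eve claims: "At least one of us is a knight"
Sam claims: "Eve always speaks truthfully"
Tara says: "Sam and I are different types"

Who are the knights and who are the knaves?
Eve is a knave.
Sam is a knave.
Tara is a knave.

Verification:
- Eve (knave) says "At least one of us is a knight" - this is FALSE (a lie) because no one is a knight.
- Sam (knave) says "Eve always speaks truthfully" - this is FALSE (a lie) because Eve is a knave.
- Tara (knave) says "Sam and I are different types" - this is FALSE (a lie) because Tara is a knave and Sam is a knave.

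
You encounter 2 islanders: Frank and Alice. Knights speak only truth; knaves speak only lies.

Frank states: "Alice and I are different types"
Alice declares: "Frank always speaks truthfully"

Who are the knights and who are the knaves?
Frank is a knave.
Alice is a knave.

Verification:
- Frank (knave) says "Alice and I are different types" - this is FALSE (a lie) because Frank is a knave and Alice is a knave.
- Alice (knave) says "Frank always speaks truthfully" - this is FALSE (a lie) because Frank is a knave.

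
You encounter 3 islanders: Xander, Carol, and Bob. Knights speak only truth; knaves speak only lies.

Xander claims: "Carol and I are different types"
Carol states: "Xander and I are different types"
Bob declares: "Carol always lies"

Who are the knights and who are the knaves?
Xander is a knave.
Carol is a knave.
Bob is a knight.

Verification:
- Xander (knave) says "Carol and I are different types" - this is FALSE (a lie) because Xander is a knave and Carol is a knave.
- Carol (knave) says "Xander and I are different types" - this is FALSE (a lie) because Carol is a knave and Xander is a knave.
- Bob (knight) says "Carol always lies" - this is TRUE because Carol is a knave.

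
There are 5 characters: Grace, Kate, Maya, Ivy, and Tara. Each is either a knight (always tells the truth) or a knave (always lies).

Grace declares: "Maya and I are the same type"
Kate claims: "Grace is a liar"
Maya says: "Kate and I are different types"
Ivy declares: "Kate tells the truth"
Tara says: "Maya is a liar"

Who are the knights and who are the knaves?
Grace is a knight.
Kate is a knave.
Maya is a knight.
Ivy is a knave.
Tara is a knave.

Verification:
- Grace (knight) says "Maya and I are the same type" - this is TRUE because Grace is a knight and Maya is a knight.
- Kate (knave) says "Grace is a liar" - this is FALSE (a lie) because Grace is a knight.
- Maya (knight) says "Kate and I are different types" - this is TRUE because Maya is a knight and Kate is a knave.
- Ivy (knave) says "Kate tells the truth" - this is FALSE (a lie) because Kate is a knave.
- Tara (knave) says "Maya is a liar" - this is FALSE (a lie) because Maya is a knight.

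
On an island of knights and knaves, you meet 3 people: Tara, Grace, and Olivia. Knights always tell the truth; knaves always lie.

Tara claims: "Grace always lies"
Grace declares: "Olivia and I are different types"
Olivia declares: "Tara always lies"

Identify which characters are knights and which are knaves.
Tara is a knight.
Grace is a knave.
Olivia is a knave.

Verification:
- Tara (knight) says "Grace always lies" - this is TRUE because Grace is a knave.
- Grace (knave) says "Olivia and I are different types" - this is FALSE (a lie) because Grace is a knave and Olivia is a knave.
- Olivia (knave) says "Tara always lies" - this is FALSE (a lie) because Tara is a knight.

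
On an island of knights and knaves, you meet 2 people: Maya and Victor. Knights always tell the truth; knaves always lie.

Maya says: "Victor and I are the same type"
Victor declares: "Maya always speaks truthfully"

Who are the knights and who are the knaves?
Maya is a knight.
Victor is a knight.

Verification:
- Maya (knight) says "Victor and I are the same type" - this is TRUE because Maya is a knight and Victor is a knight.
- Victor (knight) says "Maya always speaks truthfully" - this is TRUE because Maya is a knight.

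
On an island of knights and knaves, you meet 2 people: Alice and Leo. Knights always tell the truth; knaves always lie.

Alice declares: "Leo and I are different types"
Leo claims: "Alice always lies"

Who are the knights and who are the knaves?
Alice is a knight.
Leo is a knave.

Verification:
- Alice (knight) says "Leo and I are different types" - this is TRUE because Alice is a knight and Leo is a knave.
- Leo (knave) says "Alice always lies" - this is FALSE (a lie) because Alice is a knight.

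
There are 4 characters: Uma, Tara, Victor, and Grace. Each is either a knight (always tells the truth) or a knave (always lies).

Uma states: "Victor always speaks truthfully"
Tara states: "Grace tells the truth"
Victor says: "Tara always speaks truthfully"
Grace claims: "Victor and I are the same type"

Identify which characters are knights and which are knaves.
Uma is a knight.
Tara is a knight.
Victor is a knight.
Grace is a knight.

Verification:
- Uma (knight) says "Victor always speaks truthfully" - this is TRUE because Victor is a knight.
- Tara (knight) says "Grace tells the truth" - this is TRUE because Grace is a knight.
- Victor (knight) says "Tara always speaks truthfully" - this is TRUE because Tara is a knight.
- Grace (knight) says "Victor and I are the same type" - this is TRUE because Grace is a knight and Victor is a knight.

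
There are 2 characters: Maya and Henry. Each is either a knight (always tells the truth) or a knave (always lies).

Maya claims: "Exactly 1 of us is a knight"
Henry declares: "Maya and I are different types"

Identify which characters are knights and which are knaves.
Maya is a knave.
Henry is a knave.

Verification:
- Maya (knave) says "Exactly 1 of us is a knight" - this is FALSE (a lie) because there are 0 knights.
- Henry (knave) says "Maya and I are different types" - this is FALSE (a lie) because Henry is a knave and Maya is a knave.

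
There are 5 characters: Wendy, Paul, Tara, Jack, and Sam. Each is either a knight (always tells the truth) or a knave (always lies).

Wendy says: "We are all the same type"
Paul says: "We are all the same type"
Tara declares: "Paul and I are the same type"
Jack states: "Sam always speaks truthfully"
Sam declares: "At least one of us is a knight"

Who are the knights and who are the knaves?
Wendy is a knight.
Paul is a knight.
Tara is a knight.
Jack is a knight.
Sam is a knight.

Verification:
- Wendy (knight) says "We are all the same type" - this is TRUE because Wendy, Paul, Tara, Jack, and Sam are knights.
- Paul (knight) says "We are all the same type" - this is TRUE because Wendy, Paul, Tara, Jack, and Sam are knights.
- Tara (knight) says "Paul and I are the same type" - this is TRUE because Tara is a knight and Paul is a knight.
- Jack (knight) says "Sam always speaks truthfully" - this is TRUE because Sam is a knight.
- Sam (knight) says "At least one of us is a knight" - this is TRUE because Wendy, Paul, Tara, Jack, and Sam are knights.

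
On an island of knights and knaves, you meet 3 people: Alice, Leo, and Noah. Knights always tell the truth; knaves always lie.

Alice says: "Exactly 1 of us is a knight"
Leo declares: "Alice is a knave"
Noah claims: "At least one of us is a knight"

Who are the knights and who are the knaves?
Alice is a knave.
Leo is a knight.
Noah is a knight.

Verification:
- Alice (knave) says "Exactly 1 of us is a knight" - this is FALSE (a lie) because there are 2 knights.
- Leo (knight) says "Alice is a knave" - this is TRUE because Alice is a knave.
- Noah (knight) says "At least one of us is a knight" - this is TRUE because Leo and Noah are knights.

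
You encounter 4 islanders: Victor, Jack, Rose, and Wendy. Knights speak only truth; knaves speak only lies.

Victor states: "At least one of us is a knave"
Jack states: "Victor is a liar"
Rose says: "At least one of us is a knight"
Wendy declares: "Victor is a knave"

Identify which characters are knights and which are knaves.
Victor is a knight.
Jack is a knave.
Rose is a knight.
Wendy is a knave.

Verification:
- Victor (knight) says "At least one of us is a knave" - this is TRUE because Jack and Wendy are knaves.
- Jack (knave) says "Victor is a liar" - this is FALSE (a lie) because Victor is a knight.
- Rose (knight) says "At least one of us is a knight" - this is TRUE because Victor and Rose are knights.
- Wendy (knave) says "Victor is a knave" - this is FALSE (a lie) because Victor is a knight.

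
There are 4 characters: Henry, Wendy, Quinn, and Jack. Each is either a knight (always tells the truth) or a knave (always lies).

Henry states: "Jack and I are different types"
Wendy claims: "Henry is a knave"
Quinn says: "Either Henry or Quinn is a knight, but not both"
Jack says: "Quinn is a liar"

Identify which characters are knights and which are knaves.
Henry is a knave.
Wendy is a knight.
Quinn is a knight.
Jack is a knave.

Verification:
- Henry (knave) says "Jack and I are different types" - this is FALSE (a lie) because Henry is a knave and Jack is a knave.
- Wendy (knight) says "Henry is a knave" - this is TRUE because Henry is a knave.
- Quinn (knight) says "Either Henry or Quinn is a knight, but not both" - this is TRUE because Henry is a knave and Quinn is a knight.
- Jack (knave) says "Quinn is a liar" - this is FALSE (a lie) because Quinn is a knight.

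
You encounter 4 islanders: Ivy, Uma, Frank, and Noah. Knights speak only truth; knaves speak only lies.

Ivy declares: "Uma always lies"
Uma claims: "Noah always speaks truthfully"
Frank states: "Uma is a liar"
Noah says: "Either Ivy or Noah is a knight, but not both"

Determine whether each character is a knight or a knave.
Ivy is a knave.
Uma is a knight.
Frank is a knave.
Noah is a knight.

Verification:
- Ivy (knave) says "Uma always lies" - this is FALSE (a lie) because Uma is a knight.
- Uma (knight) says "Noah always speaks truthfully" - this is TRUE because Noah is a knight.
- Frank (knave) says "Uma is a liar" - this is FALSE (a lie) because Uma is a knight.
- Noah (knight) says "Either Ivy or Noah is a knight, but not both" - this is TRUE because Ivy is a knave and Noah is a knight.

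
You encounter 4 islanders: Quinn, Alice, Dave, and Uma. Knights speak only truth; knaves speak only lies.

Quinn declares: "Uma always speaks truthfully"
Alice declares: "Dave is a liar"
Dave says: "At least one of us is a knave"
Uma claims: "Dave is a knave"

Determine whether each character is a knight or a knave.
Quinn is a knave.
Alice is a knave.
Dave is a knight.
Uma is a knave.

Verification:
- Quinn (knave) says "Uma always speaks truthfully" - this is FALSE (a lie) because Uma is a knave.
- Alice (knave) says "Dave is a liar" - this is FALSE (a lie) because Dave is a knight.
- Dave (knight) says "At least one of us is a knave" - this is TRUE because Quinn, Alice, and Uma are knaves.
- Uma (knave) says "Dave is a knave" - this is FALSE (a lie) because Dave is a knight.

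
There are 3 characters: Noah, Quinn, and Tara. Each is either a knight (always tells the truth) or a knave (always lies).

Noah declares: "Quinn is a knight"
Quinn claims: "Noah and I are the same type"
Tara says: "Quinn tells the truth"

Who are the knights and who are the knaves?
Noah is a knight.
Quinn is a knight.
Tara is a knight.

Verification:
- Noah (knight) says "Quinn is a knight" - this is TRUE because Quinn is a knight.
- Quinn (knight) says "Noah and I are the same type" - this is TRUE because Quinn is a knight and Noah is a knight.
- Tara (knight) says "Quinn tells the truth" - this is TRUE because Quinn is a knight.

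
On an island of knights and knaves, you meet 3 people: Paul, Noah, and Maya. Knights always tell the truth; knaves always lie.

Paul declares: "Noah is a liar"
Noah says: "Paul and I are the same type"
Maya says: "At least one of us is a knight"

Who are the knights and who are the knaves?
Paul is a knight.
Noah is a knave.
Maya is a knight.

Verification:
- Paul (knight) says "Noah is a liar" - this is TRUE because Noah is a knave.
- Noah (knave) says "Paul and I are the same type" - this is FALSE (a lie) because Noah is a knave and Paul is a knight.
- Maya (knight) says "At least one of us is a knight" - this is TRUE because Paul and Maya are knights.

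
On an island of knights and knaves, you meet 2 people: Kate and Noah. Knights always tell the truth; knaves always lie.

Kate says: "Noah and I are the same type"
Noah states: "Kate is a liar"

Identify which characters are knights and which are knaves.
Kate is a knave.
Noah is a knight.

Verification:
- Kate (knave) says "Noah and I are the same type" - this is FALSE (a lie) because Kate is a knave and Noah is a knight.
- Noah (knight) says "Kate is a liar" - this is TRUE because Kate is a knave.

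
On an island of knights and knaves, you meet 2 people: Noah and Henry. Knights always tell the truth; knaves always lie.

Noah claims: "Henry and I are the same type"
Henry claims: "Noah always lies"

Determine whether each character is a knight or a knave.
Noah is a knave.
Henry is a knight.

Verification:
- Noah (knave) says "Henry and I are the same type" - this is FALSE (a lie) because Noah is a knave and Henry is a knight.
- Henry (knight) says "Noah always lies" - this is TRUE because Noah is a knave.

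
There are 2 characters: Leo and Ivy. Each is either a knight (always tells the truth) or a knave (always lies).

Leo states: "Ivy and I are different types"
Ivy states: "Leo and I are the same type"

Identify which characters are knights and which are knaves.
Leo is a knight.
Ivy is a knave.

Verification:
- Leo (knight) says "Ivy and I are different types" - this is TRUE because Leo is a knight and Ivy is a knave.
- Ivy (knave) says "Leo and I are the same type" - this is FALSE (a lie) because Ivy is a knave and Leo is a knight.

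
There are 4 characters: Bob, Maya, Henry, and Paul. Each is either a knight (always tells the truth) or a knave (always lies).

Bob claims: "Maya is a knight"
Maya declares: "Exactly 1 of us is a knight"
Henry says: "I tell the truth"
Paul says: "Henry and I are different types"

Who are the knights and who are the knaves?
Bob is a knave.
Maya is a knave.
Henry is a knave.
Paul is a knave.

Verification:
- Bob (knave) says "Maya is a knight" - this is FALSE (a lie) because Maya is a knave.
- Maya (knave) says "Exactly 1 of us is a knight" - this is FALSE (a lie) because there are 0 knights.
- Henry (knave) says "I tell the truth" - this is FALSE (a lie) because Henry is a knave.
- Paul (knave) says "Henry and I are different types" - this is FALSE (a lie) because Paul is a knave and Henry is a knave.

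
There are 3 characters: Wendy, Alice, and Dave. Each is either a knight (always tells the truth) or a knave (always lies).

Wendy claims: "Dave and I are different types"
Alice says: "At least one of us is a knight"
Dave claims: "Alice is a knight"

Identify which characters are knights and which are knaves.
Wendy is a knave.
Alice is a knave.
Dave is a knave.

Verification:
- Wendy (knave) says "Dave and I are different types" - this is FALSE (a lie) because Wendy is a knave and Dave is a knave.
- Alice (knave) says "At least one of us is a knight" - this is FALSE (a lie) because no one is a knight.
- Dave (knave) says "Alice is a knight" - this is FALSE (a lie) because Alice is a knave.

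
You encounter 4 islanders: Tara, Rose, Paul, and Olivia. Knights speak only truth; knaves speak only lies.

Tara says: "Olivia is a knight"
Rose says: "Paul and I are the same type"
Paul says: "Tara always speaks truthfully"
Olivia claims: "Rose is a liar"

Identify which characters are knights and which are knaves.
Tara is a knight.
Rose is a knave.
Paul is a knight.
Olivia is a knight.

Verification:
- Tara (knight) says "Olivia is a knight" - this is TRUE because Olivia is a knight.
- Rose (knave) says "Paul and I are the same type" - this is FALSE (a lie) because Rose is a knave and Paul is a knight.
- Paul (knight) says "Tara always speaks truthfully" - this is TRUE because Tara is a knight.
- Olivia (knight) says "Rose is a liar" - this is TRUE because Rose is a knave.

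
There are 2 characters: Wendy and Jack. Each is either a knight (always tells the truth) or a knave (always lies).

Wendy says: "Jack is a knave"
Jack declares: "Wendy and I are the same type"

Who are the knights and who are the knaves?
Wendy is a knight.
Jack is a knave.

Verification:
- Wendy (knight) says "Jack is a knave" - this is TRUE because Jack is a knave.
- Jack (knave) says "Wendy and I are the same type" - this is FALSE (a lie) because Jack is a knave and Wendy is a knight.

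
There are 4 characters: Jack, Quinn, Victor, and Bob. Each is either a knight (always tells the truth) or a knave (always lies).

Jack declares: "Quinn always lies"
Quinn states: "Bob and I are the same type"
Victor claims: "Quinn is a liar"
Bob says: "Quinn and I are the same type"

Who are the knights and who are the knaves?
Jack is a knave.
Quinn is a knight.
Victor is a knave.
Bob is a knight.

Verification:
- Jack (knave) says "Quinn always lies" - this is FALSE (a lie) because Quinn is a knight.
- Quinn (knight) says "Bob and I are the same type" - this is TRUE because Quinn is a knight and Bob is a knight.
- Victor (knave) says "Quinn is a liar" - this is FALSE (a lie) because Quinn is a knight.
- Bob (knight) says "Quinn and I are the same type" - this is TRUE because Bob is a knight and Quinn is a knight.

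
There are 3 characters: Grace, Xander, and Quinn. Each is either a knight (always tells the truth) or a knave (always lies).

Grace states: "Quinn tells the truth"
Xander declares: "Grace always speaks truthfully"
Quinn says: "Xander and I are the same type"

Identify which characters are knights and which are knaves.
Grace is a knight.
Xander is a knight.
Quinn is a knight.

Verification:
- Grace (knight) says "Quinn tells the truth" - this is TRUE because Quinn is a knight.
- Xander (knight) says "Grace always speaks truthfully" - this is TRUE because Grace is a knight.
- Quinn (knight) says "Xander and I are the same type" - this is TRUE because Quinn is a knight and Xander is a knight.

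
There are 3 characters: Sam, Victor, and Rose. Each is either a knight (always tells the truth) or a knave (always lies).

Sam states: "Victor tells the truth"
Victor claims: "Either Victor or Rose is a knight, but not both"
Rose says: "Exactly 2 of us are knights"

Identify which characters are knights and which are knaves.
Sam is a knave.
Victor is a knave.
Rose is a knave.

Verification:
- Sam (knave) says "Victor tells the truth" - this is FALSE (a lie) because Victor is a knave.
- Victor (knave) says "Either Victor or Rose is a knight, but not both" - this is FALSE (a lie) because Victor is a knave and Rose is a knave.
- Rose (knave) says "Exactly 2 of us are knights" - this is FALSE (a lie) because there are 0 knights.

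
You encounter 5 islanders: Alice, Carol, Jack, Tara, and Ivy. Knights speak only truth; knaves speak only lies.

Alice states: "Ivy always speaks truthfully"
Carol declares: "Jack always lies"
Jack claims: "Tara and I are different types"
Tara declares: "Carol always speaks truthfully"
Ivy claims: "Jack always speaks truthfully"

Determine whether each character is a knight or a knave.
Alice is a knight.
Carol is a knave.
Jack is a knight.
Tara is a knave.
Ivy is a knight.

Verification:
- Alice (knight) says "Ivy always speaks truthfully" - this is TRUE because Ivy is a knight.
- Carol (knave) says "Jack always lies" - this is FALSE (a lie) because Jack is a knight.
- Jack (knight) says "Tara and I are different types" - this is TRUE because Jack is a knight and Tara is a knave.
- Tara (knave) says "Carol always speaks truthfully" - this is FALSE (a lie) because Carol is a knave.
- Ivy (knight) says "Jack always speaks truthfully" - this is TRUE because Jack is a knight.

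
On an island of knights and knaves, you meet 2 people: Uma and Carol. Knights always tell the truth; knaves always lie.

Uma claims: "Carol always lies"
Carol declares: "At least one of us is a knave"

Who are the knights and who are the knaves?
Uma is a knave.
Carol is a knight.

Verification:
- Uma (knave) says "Carol always lies" - this is FALSE (a lie) because Carol is a knight.
- Carol (knight) says "At least one of us is a knave" - this is TRUE because Uma is a knave.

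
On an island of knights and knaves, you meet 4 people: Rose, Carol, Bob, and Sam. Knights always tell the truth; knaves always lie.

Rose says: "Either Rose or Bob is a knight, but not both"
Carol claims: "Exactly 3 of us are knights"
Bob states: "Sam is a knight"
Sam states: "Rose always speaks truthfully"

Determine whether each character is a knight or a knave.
Rose is a knave.
Carol is a knave.
Bob is a knave.
Sam is a knave.

Verification:
- Rose (knave) says "Either Rose or Bob is a knight, but not both" - this is FALSE (a lie) because Rose is a knave and Bob is a knave.
- Carol (knave) says "Exactly 3 of us are knights" - this is FALSE (a lie) because there are 0 knights.
- Bob (knave) says "Sam is a knight" - this is FALSE (a lie) because Sam is a knave.
- Sam (knave) says "Rose always speaks truthfully" - this is FALSE (a lie) because Rose is a knave.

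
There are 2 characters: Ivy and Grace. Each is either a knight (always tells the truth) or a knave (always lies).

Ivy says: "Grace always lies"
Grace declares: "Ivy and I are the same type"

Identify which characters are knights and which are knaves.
Ivy is a knight.
Grace is a knave.

Verification:
- Ivy (knight) says "Grace always lies" - this is TRUE because Grace is a knave.
- Grace (knave) says "Ivy and I are the same type" - this is FALSE (a lie) because Grace is a knave and Ivy is a knight.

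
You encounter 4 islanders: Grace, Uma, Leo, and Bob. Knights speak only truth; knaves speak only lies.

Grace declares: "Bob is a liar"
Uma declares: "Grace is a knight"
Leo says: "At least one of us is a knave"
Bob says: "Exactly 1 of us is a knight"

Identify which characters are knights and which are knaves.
Grace is a knight.
Uma is a knight.
Leo is a knight.
Bob is a knave.

Verification:
- Grace (knight) says "Bob is a liar" - this is TRUE because Bob is a knave.
- Uma (knight) says "Grace is a knight" - this is TRUE because Grace is a knight.
- Leo (knight) says "At least one of us is a knave" - this is TRUE because Bob is a knave.
- Bob (knave) says "Exactly 1 of us is a knight" - this is FALSE (a lie) because there are 3 knights.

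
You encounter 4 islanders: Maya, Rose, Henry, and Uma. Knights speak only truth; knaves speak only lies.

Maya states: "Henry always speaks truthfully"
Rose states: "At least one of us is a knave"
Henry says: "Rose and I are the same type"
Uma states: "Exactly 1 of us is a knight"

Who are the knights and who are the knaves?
Maya is a knight.
Rose is a knight.
Henry is a knight.
Uma is a knave.

Verification:
- Maya (knight) says "Henry always speaks truthfully" - this is TRUE because Henry is a knight.
- Rose (knight) says "At least one of us is a knave" - this is TRUE because Uma is a knave.
- Henry (knight) says "Rose and I are the same type" - this is TRUE because Henry is a knight and Rose is a knight.
- Uma (knave) says "Exactly 1 of us is a knight" - this is FALSE (a lie) because there are 3 knights.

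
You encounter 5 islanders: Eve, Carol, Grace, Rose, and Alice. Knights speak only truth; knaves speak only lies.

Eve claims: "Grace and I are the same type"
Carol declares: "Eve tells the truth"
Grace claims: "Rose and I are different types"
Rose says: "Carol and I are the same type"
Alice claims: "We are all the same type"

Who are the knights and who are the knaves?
Eve is a knight.
Carol is a knight.
Grace is a knight.
Rose is a knave.
Alice is a knave.

Verification:
- Eve (knight) says "Grace and I are the same type" - this is TRUE because Eve is a knight and Grace is a knight.
- Carol (knight) says "Eve tells the truth" - this is TRUE because Eve is a knight.
- Grace (knight) says "Rose and I are different types" - this is TRUE because Grace is a knight and Rose is a knave.
- Rose (knave) says "Carol and I are the same type" - this is FALSE (a lie) because Rose is a knave and Carol is a knight.
- Alice (knave) says "We are all the same type" - this is FALSE (a lie) because Eve, Carol, and Grace are knights and Rose and Alice are knaves.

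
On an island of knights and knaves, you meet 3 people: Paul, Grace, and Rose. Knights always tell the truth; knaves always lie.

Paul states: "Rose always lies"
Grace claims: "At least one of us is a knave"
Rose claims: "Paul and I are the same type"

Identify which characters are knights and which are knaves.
Paul is a knight.
Grace is a knight.
Rose is a knave.

Verification:
- Paul (knight) says "Rose always lies" - this is TRUE because Rose is a knave.
- Grace (knight) says "At least one of us is a knave" - this is TRUE because Rose is a knave.
- Rose (knave) says "Paul and I are the same type" - this is FALSE (a lie) because Rose is a knave and Paul is a knight.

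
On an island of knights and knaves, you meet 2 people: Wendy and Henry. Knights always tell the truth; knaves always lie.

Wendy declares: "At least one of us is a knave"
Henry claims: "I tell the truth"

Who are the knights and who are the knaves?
Wendy is a knight.
Henry is a knave.

Verification:
- Wendy (knight) says "At least one of us is a knave" - this is TRUE because Henry is a knave.
- Henry (knave) says "I tell the truth" - this is FALSE (a lie) because Henry is a knave.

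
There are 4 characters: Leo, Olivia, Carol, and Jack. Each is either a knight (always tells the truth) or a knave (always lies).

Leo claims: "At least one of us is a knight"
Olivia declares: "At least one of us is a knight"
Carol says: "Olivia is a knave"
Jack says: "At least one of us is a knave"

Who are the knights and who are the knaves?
Leo is a knight.
Olivia is a knight.
Carol is a knave.
Jack is a knight.

Verification:
- Leo (knight) says "At least one of us is a knight" - this is TRUE because Leo, Olivia, and Jack are knights.
- Olivia (knight) says "At least one of us is a knight" - this is TRUE because Leo, Olivia, and Jack are knights.
- Carol (knave) says "Olivia is a knave" - this is FALSE (a lie) because Olivia is a knight.
- Jack (knight) says "At least one of us is a knave" - this is TRUE because Carol is a knave.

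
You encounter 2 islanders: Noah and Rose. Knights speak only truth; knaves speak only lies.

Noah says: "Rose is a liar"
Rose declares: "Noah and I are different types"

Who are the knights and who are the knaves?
Noah is a knave.
Rose is a knight.

Verification:
- Noah (knave) says "Rose is a liar" - this is FALSE (a lie) because Rose is a knight.
- Rose (knight) says "Noah and I are different types" - this is TRUE because Rose is a knight and Noah is a knave.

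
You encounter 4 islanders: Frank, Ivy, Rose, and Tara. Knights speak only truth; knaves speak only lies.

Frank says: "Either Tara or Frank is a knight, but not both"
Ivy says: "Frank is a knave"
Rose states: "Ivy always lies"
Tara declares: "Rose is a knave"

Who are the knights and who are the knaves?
Frank is a knight.
Ivy is a knave.
Rose is a knight.
Tara is a knave.

Verification:
- Frank (knight) says "Either Tara or Frank is a knight, but not both" - this is TRUE because Tara is a knave and Frank is a knight.
- Ivy (knave) says "Frank is a knave" - this is FALSE (a lie) because Frank is a knight.
- Rose (knight) says "Ivy always lies" - this is TRUE because Ivy is a knave.
- Tara (knave) says "Rose is a knave" - this is FALSE (a lie) because Rose is a knight.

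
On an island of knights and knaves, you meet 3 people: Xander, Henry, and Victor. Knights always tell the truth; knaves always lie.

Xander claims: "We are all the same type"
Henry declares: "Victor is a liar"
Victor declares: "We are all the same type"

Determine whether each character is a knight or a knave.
Xander is a knave.
Henry is a knight.
Victor is a knave.

Verification:
- Xander (knave) says "We are all the same type" - this is FALSE (a lie) because Henry is a knight and Xander and Victor are knaves.
- Henry (knight) says "Victor is a liar" - this is TRUE because Victor is a knave.
- Victor (knave) says "We are all the same type" - this is FALSE (a lie) because Henry is a knight and Xander and Victor are knaves.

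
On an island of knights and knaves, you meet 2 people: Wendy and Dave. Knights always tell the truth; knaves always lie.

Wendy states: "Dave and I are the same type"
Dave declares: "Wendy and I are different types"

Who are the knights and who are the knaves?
Wendy is a knave.
Dave is a knight.

Verification:
- Wendy (knave) says "Dave and I are the same type" - this is FALSE (a lie) because Wendy is a knave and Dave is a knight.
- Dave (knight) says "Wendy and I are different types" - this is TRUE because Dave is a knight and Wendy is a knave.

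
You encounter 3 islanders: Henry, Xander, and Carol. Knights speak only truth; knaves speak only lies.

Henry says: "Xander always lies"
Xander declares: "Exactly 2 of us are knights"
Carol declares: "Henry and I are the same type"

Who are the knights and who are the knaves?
Henry is a knight.
Xander is a knave.
Carol is a knave.

Verification:
- Henry (knight) says "Xander always lies" - this is TRUE because Xander is a knave.
- Xander (knave) says "Exactly 2 of us are knights" - this is FALSE (a lie) because there are 1 knights.
- Carol (knave) says "Henry and I are the same type" - this is FALSE (a lie) because Carol is a knave and Henry is a knight.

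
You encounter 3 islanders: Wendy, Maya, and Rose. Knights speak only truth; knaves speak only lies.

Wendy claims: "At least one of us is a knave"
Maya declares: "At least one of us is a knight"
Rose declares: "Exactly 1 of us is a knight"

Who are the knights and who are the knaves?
Wendy is a knight.
Maya is a knight.
Rose is a knave.

Verification:
- Wendy (knight) says "At least one of us is a knave" - this is TRUE because Rose is a knave.
- Maya (knight) says "At least one of us is a knight" - this is TRUE because Wendy and Maya are knights.
- Rose (knave) says "Exactly 1 of us is a knight" - this is FALSE (a lie) because there are 2 knights.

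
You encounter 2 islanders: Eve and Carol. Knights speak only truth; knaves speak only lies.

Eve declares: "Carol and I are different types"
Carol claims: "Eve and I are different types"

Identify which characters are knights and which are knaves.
Eve is a knave.
Carol is a knave.

Verification:
- Eve (knave) says "Carol and I are different types" - this is FALSE (a lie) because Eve is a knave and Carol is a knave.
- Carol (knave) says "Eve and I are different types" - this is FALSE (a lie) because Carol is a knave and Eve is a knave.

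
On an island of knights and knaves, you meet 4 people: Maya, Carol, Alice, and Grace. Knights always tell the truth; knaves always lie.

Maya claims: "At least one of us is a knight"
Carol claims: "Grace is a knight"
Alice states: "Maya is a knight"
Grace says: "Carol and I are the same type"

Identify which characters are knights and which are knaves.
Maya is a knight.
Carol is a knight.
Alice is a knight.
Grace is a knight.

Verification:
- Maya (knight) says "At least one of us is a knight" - this is TRUE because Maya, Carol, Alice, and Grace are knights.
- Carol (knight) says "Grace is a knight" - this is TRUE because Grace is a knight.
- Alice (knight) says "Maya is a knight" - this is TRUE because Maya is a knight.
- Grace (knight) says "Carol and I are the same type" - this is TRUE because Grace is a knight and Carol is a knight.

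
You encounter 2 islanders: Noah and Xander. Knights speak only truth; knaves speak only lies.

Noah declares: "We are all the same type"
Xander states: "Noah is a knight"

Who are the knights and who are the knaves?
Noah is a knight.
Xander is a knight.

Verification:
- Noah (knight) says "We are all the same type" - this is TRUE because Noah and Xander are knights.
- Xander (knight) says "Noah is a knight" - this is TRUE because Noah is a knight.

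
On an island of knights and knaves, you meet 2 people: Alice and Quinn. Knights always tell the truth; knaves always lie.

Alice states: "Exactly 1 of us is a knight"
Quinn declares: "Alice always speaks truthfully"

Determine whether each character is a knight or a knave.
Alice is a knave.
Quinn is a knave.

Verification:
- Alice (knave) says "Exactly 1 of us is a knight" - this is FALSE (a lie) because there are 0 knights.
- Quinn (knave) says "Alice always speaks truthfully" - this is FALSE (a lie) because Alice is a knave.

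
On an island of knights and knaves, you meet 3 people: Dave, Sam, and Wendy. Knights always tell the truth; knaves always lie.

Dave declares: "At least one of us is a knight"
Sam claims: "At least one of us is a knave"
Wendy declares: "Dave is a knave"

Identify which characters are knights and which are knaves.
Dave is a knight.
Sam is a knight.
Wendy is a knave.

Verification:
- Dave (knight) says "At least one of us is a knight" - this is TRUE because Dave and Sam are knights.
- Sam (knight) says "At least one of us is a knave" - this is TRUE because Wendy is a knave.
- Wendy (knave) says "Dave is a knave" - this is FALSE (a lie) because Dave is a knight.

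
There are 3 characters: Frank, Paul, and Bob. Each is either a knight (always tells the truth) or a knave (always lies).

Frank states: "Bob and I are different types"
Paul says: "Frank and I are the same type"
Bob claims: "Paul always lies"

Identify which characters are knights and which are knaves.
Frank is a knight.
Paul is a knight.
Bob is a knave.

Verification:
- Frank (knight) says "Bob and I are different types" - this is TRUE because Frank is a knight and Bob is a knave.
- Paul (knight) says "Frank and I are the same type" - this is TRUE because Paul is a knight and Frank is a knight.
- Bob (knave) says "Paul always lies" - this is FALSE (a lie) because Paul is a knight.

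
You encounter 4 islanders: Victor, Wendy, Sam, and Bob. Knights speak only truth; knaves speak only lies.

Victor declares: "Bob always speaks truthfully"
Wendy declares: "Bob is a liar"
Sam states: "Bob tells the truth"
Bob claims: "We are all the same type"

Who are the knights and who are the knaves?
Victor is a knave.
Wendy is a knight.
Sam is a knave.
Bob is a knave.

Verification:
- Victor (knave) says "Bob always speaks truthfully" - this is FALSE (a lie) because Bob is a knave.
- Wendy (knight) says "Bob is a liar" - this is TRUE because Bob is a knave.
- Sam (knave) says "Bob tells the truth" - this is FALSE (a lie) because Bob is a knave.
- Bob (knave) says "We are all the same type" - this is FALSE (a lie) because Wendy is a knight and Victor, Sam, and Bob are knaves.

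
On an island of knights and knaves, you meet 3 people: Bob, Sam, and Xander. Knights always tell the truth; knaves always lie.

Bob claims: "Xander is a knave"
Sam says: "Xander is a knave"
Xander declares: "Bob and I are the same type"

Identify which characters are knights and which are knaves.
Bob is a knight.
Sam is a knight.
Xander is a knave.

Verification:
- Bob (knight) says "Xander is a knave" - this is TRUE because Xander is a knave.
- Sam (knight) says "Xander is a knave" - this is TRUE because Xander is a knave.
- Xander (knave) says "Bob and I are the same type" - this is FALSE (a lie) because Xander is a knave and Bob is a knight.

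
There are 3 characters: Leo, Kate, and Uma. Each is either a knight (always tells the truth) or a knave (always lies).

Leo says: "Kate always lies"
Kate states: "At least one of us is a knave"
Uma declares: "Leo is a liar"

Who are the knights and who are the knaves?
Leo is a knave.
Kate is a knight.
Uma is a knight.

Verification:
- Leo (knave) says "Kate always lies" - this is FALSE (a lie) because Kate is a knight.
- Kate (knight) says "At least one of us is a knave" - this is TRUE because Leo is a knave.
- Uma (knight) says "Leo is a liar" - this is TRUE because Leo is a knave.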